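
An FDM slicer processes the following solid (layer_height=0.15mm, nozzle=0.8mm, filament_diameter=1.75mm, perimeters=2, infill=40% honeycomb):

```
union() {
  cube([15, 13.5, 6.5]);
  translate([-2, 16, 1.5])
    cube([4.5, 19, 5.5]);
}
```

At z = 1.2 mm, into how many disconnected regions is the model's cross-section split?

1

At z = 1.2 mm: the cube is present — its section is the full 15×13.5 rectangle; the cube at (-2, 16) is not intersected at this z (z outside [1.5, 7]); Taking the union: only the 15×13.5 cube is present, so the union is just that shape — 1 connected region. The result has 1 disconnected region.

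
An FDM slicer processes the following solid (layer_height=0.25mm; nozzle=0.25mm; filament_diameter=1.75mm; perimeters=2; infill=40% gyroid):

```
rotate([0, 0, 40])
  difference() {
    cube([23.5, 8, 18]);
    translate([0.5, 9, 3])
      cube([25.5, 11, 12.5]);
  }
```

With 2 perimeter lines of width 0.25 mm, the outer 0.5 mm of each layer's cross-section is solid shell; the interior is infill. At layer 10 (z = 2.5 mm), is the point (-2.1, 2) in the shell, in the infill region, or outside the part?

outside

At z = 2.5 mm: the cube (footprint 23.5×8) is included at this height; the cube at (0.5, 9) does not reach this height (z outside [3, 15.5]); Taking the first minus the rest: none of the subtracted shapes is present at this height, so the 23.5×8 cube is unchanged — 1 connected region; (whole slice rotated 40° about Z — lengths, areas and connectivity unchanged). Overall, the cross-section is a single solid region. Undo the 40° rotation: the query point maps to (-0.323, 2.882) in the un-rotated model frame. The nearest boundary edge runs (0.00, 8.00)→(0.00, 0.00); distance from the point to it = 0.32 mm. The point is not inside any of the regions above, so it lies outside the cross-section (0.32 mm from the nearest boundary).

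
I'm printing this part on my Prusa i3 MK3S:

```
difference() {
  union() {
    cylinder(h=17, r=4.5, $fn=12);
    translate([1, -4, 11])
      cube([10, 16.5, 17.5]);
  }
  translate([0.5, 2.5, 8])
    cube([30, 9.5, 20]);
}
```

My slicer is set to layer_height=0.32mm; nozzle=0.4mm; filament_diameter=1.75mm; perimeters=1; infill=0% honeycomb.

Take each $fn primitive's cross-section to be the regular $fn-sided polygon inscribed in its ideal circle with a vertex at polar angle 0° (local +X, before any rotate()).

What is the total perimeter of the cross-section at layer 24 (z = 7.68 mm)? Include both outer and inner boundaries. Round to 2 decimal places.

At z = 7.68 mm: the r=4.5 cylinder gives a regular 12-gon of circumradius 4.5 (constant along its height) (perimeter = 2·12·4.500·sin(180°/12) = 27.95 mm); the cube at (1, -4) is not intersected at this z (z outside [11, 28.5]); Taking the union: only the r=4.5 cylinder is present, so the union is just that shape — boundary = 27.95 mm; the cube at (0.5, 2.5) is absent (z outside [8, 28]); Subtracting the remaining from the first: none of the subtracted shapes is present at this height, so the result so far is unchanged — boundary = 27.95 mm. Overall, the cross-section is a single solid region. Total boundary length (outer) = 27.95 mm.

27.95 mm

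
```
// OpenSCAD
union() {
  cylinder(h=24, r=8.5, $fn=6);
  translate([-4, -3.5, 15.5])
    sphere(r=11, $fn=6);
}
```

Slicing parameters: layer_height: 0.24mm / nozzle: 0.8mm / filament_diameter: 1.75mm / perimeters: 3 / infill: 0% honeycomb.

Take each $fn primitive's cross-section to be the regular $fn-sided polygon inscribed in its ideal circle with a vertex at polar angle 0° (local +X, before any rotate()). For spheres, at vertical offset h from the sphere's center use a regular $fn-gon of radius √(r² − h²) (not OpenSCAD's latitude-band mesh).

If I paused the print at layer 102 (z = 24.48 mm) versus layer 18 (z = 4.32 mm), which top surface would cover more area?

layer 18 (z = 4.32 mm)

Layer 102 (z = 24.48): the cylinder does not reach this height (z outside [0, 24]); the r=11 sphere at (-4, -3.5) slices to a regular 6-gon of circumradius 6.353 (√(r²−h²) with h=8.98 from center) (area = (6/2)·6.353²·sin(360°/6) = 104.86 mm²); Merging all regions: only the r=11 sphere at (-4, -3.5) is present, so the union is just that shape — area = 104.86 mm². So its area = 104.86 mm². Layer 18 (z = 4.32): the r=8.5 cylinder contributes a regular 6-gon of circumradius 8.5 (area = (6/2)·8.500²·sin(360°/6) = 187.71 mm²); the sphere at (-4, -3.5) is absent (|z−center|=11.180 > r=11); Combining (union): only the r=8.5 cylinder is present, so the union is just that shape — area = 187.71 mm². So its area = 187.71 mm². Layer 18 is larger (187.71 vs 104.86 mm²).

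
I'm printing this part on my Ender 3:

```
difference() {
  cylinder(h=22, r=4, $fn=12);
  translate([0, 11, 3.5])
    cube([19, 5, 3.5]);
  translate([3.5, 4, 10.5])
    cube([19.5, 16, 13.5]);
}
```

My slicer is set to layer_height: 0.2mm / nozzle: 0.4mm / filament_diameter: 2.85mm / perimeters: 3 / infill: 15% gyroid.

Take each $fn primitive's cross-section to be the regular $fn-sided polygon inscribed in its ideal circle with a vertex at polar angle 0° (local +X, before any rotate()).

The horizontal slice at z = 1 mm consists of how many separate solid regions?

At z = 1 mm: the cylinder: section is a regular 12-gon, circumradius r=4; the cube at (0, 11) is not intersected at this z (z outside [3.5, 7]); the cube at (3.5, 4) does not reach this height (z outside [10.5, 24]); Subtracting the remaining from the first: none of the subtracted shapes is present at this height, so the r=4 cylinder is unchanged — 1 connected region. The result has 1 disconnected region.

1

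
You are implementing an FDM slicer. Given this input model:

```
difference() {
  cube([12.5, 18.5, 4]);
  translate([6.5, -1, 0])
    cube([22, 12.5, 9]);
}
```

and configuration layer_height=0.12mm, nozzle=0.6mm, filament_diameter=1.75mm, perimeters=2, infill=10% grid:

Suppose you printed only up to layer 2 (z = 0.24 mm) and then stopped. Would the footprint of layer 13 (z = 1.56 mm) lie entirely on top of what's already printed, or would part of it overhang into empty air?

entirely on top

Compare the two slices. At z = 0.24: the 12.5×18.5 cube contributes its full rectangle (area 231.25 mm²); the cube at (6.5, -1) is present — its section is the full 22×12.5 rectangle (area 275.00 mm²); After the difference (first − rest): starting from the 12.5×18.5 cube (231.25 mm²), the 22×12.5 cube at (6.5, -1) partially overlaps it — only the 69.00 mm² overlap (of its 275.00 mm²) is removed, clipping the outline — area = 162.25 mm². At z = 1.56: the 12.5×18.5 cube contributes its full rectangle (area 231.25 mm²); the cube at (6.5, -1) is present — its section is the full 22×12.5 rectangle (area 275.00 mm²); Taking the first minus the rest: starting from the 12.5×18.5 cube (231.25 mm²), the 22×12.5 cube at (6.5, -1) partially overlaps it — only the 69.00 mm² overlap (of its 275.00 mm²) is removed, clipping the outline — area = 162.25 mm². Checking containment: the cross-section at z = 1.56 is a subset of the cross-section at z = 0.24.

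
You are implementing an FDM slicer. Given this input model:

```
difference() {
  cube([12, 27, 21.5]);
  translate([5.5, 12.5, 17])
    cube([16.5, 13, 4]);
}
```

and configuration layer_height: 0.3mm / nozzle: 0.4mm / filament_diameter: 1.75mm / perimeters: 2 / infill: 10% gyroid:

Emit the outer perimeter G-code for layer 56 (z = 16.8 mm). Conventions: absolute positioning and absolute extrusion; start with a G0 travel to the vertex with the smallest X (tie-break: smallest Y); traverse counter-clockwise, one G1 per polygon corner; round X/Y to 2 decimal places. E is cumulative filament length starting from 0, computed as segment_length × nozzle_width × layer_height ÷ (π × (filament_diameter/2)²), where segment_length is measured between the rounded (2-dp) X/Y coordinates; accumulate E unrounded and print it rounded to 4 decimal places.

At z = 16.8 mm: the cube is present — its section is the full 12×27 rectangle; the cube at (5.5, 12.5) is not intersected at this z (z outside [17, 21]); Taking the first minus the rest: none of the subtracted shapes is present at this height, so the 12×27 cube is unchanged — 1 connected region. The outline is a single polygon with 4 vertices. Extrusion per mm of travel: 0.4 × 0.3 / (π × 0.875²) = 0.049890. Accumulating E over each segment gives final E = 3.8914.

G0 X0.00 Y0.00 Z16.80
G1 X12.00 Y0.00 E0.5987
G1 X12.00 Y27.00 E1.9457
G1 X0.00 Y27.00 E2.5444
G1 X0.00 Y0.00 E3.8914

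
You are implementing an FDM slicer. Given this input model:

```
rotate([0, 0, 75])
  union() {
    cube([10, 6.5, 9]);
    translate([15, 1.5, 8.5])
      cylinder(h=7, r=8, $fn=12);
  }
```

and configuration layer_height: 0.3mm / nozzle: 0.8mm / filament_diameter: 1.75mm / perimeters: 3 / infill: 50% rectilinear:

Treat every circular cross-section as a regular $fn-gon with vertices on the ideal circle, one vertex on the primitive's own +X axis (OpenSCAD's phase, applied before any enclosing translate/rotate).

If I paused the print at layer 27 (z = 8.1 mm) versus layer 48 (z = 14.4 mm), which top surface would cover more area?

layer 48 (z = 14.4 mm)

Layer 27 (z = 8.1): the cube is present — its section is the full 10×6.5 rectangle (area 65.00 mm²); the cylinder at (15, 1.5) is absent (z outside [8.5, 15.5]); Combining (union): only the 10×6.5 cube is present, so the union is just that shape — area = 65.00 mm²; (rotated 75° about Z; rotation is an isometry so areas/perimeters/island counts are preserved). So its area = 65.00 mm². Layer 48 (z = 14.4): the cube does not reach this height (z outside [0, 9]); the r=8 cylinder at (15, 1.5) gives a regular 12-gon of circumradius 8 (constant along its height) (area = (12/2)·8.000²·sin(360°/12) = 192.00 mm²); Taking the union: only the r=8 cylinder at (15, 1.5) is present, so the union is just that shape — area = 192.00 mm²; (rotated 75° about Z; rotation is an isometry so areas/perimeters/island counts are preserved). So its area = 192.00 mm². Layer 48 is larger (192.00 vs 65.00 mm²).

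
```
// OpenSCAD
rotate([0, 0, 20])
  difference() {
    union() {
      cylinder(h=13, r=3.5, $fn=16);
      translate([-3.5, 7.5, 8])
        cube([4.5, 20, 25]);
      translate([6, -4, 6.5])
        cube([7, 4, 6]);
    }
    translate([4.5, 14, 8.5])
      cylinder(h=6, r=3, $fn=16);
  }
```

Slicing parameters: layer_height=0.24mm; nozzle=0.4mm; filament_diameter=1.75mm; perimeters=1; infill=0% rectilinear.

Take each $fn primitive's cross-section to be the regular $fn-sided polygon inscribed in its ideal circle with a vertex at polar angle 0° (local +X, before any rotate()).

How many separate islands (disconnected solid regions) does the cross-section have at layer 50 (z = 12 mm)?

3

At z = 12 mm: the r=3.5 cylinder gives a regular 16-gon of circumradius 3.5 (constant along its height); the 4.5×20 cube at (-3.5, 7.5) contributes its full rectangle; the cube at (6, -4) is present — its section is the full 7×4 rectangle; Combining (union): the 3 present regions are separate (no shared area or edge), so areas and boundary lengths simply add and each stays a separate island — 3 connected regions; the cylinder at (4.5, 14): section is a regular 16-gon, circumradius r=3; After the difference (first − rest): starting from that combined region, the r=3 cylinder at (4.5, 14) misses the remaining region (no effect) — 3 connected regions; (whole slice rotated 20° about Z — lengths, areas and connectivity unchanged). Overall, the cross-section has 3 separate islands. Island count = 3.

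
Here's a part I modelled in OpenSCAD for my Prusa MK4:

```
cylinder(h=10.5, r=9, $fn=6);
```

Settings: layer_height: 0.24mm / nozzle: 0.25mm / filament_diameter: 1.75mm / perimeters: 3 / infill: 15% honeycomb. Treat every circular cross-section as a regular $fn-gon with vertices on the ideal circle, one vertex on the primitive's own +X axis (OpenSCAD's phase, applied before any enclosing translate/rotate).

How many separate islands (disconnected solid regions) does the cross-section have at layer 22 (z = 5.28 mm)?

1

At z = 5.28 mm: the r=9 cylinder gives a regular 6-gon of circumradius 9 (constant along its height). Overall, the cross-section is a single solid region. Island count = 1.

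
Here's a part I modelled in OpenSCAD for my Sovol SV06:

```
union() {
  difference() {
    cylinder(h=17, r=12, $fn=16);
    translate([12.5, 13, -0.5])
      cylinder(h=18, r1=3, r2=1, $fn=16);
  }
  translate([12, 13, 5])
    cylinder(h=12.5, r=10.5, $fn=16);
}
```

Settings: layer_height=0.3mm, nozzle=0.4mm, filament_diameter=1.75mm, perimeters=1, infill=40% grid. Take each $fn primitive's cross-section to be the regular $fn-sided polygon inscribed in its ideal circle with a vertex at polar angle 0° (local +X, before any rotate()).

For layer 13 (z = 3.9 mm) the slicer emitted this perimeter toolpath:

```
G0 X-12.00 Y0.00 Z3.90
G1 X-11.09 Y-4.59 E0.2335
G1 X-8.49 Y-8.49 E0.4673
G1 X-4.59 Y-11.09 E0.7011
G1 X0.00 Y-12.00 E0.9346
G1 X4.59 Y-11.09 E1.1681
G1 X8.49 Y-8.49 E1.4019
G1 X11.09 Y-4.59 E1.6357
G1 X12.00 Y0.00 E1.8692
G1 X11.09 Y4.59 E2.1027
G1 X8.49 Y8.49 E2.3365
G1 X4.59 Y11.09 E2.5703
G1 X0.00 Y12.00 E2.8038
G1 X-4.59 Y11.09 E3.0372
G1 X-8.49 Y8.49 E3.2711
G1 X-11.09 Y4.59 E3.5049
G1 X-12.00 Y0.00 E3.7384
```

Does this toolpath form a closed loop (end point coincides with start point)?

Start point (G0): (-12.00, 0.00). End point (last G1): the path returns to the start — closed.

yes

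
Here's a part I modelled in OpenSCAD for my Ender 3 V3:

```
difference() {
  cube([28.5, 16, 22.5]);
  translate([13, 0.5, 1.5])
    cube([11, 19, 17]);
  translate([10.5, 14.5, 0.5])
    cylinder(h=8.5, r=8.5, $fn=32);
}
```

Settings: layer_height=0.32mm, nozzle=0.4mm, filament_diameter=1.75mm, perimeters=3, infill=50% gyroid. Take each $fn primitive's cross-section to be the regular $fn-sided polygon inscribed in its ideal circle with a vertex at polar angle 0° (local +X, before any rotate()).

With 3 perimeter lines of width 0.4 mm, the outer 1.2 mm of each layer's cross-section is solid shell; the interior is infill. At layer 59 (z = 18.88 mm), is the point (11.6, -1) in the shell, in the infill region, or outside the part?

outside

At z = 18.88 mm: the cube is present — its section is the full 28.5×16 rectangle; the cube at (13, 0.5) does not reach this height (z outside [1.5, 18.5]); the cylinder at (10.5, 14.5) is absent (z outside [0.5, 9]); Taking the first minus the rest: none of the subtracted shapes is present at this height, so the 28.5×16 cube is unchanged — 1 connected region. Overall, the cross-section is a single solid region. The nearest boundary edge runs (0.00, 0.00)→(28.50, 0.00); distance from the point to it = 1.00 mm. The point is not inside any of the regions above, so it lies outside the cross-section (1.00 mm from the nearest boundary).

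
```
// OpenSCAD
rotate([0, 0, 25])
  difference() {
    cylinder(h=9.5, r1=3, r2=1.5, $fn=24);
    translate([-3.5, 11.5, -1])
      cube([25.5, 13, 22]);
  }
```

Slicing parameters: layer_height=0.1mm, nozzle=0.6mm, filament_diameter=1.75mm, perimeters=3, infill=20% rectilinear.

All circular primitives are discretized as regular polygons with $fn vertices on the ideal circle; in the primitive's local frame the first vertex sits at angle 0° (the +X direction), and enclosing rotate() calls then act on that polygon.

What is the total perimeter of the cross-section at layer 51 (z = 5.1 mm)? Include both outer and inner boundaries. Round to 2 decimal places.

13.75 mm

At z = 5.1 mm: the cone: at t=0.537 of its height the radius interpolates to r₁+(r₂−r₁)t = 2.195, giving a regular 24-gon of that circumradius (perimeter = 2·24·2.195·sin(180°/24) = 13.75 mm); the cube at (-3.5, 11.5) is present — its section is the full 25.5×13 rectangle (perimeter 77.00 mm); Subtracting the remaining from the first: starting from the cone, the 25.5×13 cube at (-3.5, 11.5) misses the remaining region (no effect) — boundary = 13.75 mm; (rotated 25° about Z; rotation is an isometry so areas/perimeters/island counts are preserved). Overall, the cross-section is a single solid region. Total boundary length (outer) = 13.75 mm.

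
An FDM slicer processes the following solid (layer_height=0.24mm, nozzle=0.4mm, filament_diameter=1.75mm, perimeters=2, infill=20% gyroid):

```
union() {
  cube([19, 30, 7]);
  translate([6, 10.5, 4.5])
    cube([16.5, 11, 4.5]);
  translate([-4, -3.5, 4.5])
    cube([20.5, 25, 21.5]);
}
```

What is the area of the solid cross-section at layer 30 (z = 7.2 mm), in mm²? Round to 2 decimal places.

At z = 7.2 mm: the cube does not reach this height (z outside [0, 7]); the 16.5×11 cube at (6, 10.5) contributes its full rectangle (area 181.50 mm²); the cube at (-4, -3.5) (footprint 20.5×25) is included at this height (area 512.50 mm²); Taking the union: the regions partially overlap — summed areas 694.00 mm² minus the doubly-counted overlap 115.50 mm² gives 578.50 mm² — area = 578.50 mm². Overall, the cross-section is a single solid region. Net area = 578.50 mm².

578.50 mm²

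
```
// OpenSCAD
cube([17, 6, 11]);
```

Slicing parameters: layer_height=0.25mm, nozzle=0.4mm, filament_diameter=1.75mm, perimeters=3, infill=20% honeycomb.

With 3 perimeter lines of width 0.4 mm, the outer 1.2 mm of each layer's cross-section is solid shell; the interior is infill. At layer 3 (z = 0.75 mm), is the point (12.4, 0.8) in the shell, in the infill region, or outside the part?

At z = 0.75 mm: the cube is present — its section is the full 17×6 rectangle. Overall, the cross-section is a single solid region. The nearest boundary edge runs (0.00, 0.00)→(17.00, 0.00); distance from the point to it = 0.80 mm. The point is inside the cross-section, 0.80 mm from the nearest boundary — within the 1.2 mm shell band (3 × 0.4).

shell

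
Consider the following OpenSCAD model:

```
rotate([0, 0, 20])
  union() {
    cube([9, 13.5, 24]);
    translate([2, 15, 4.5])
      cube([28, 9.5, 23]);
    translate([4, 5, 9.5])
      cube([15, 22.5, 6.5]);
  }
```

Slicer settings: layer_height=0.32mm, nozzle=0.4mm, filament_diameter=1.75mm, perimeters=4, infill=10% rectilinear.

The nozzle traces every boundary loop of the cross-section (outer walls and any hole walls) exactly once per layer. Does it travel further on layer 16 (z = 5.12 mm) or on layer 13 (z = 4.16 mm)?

layer 16 (z = 5.12 mm)

Layer 16 (z = 5.12): the cube (footprint 9×13.5) is included at this height (perimeter 45.00 mm); the 28×9.5 cube at (2, 15) contributes its full rectangle (perimeter 75.00 mm); the cube at (4, 5) is absent (z outside [9.5, 16]); Combining (union): the 2 present regions are separate (no shared area or edge), so areas and boundary lengths simply add and each stays a separate island — boundary = 120.00 mm; (whole slice rotated 20° about Z — lengths, areas and connectivity unchanged). So its perimeter = 120.00 mm. Layer 13 (z = 4.16): the cube (footprint 9×13.5) is included at this height (perimeter 45.00 mm); the cube at (2, 15) is not intersected at this z (z outside [4.5, 27.5]); the cube at (4, 5) does not reach this height (z outside [9.5, 16]); Combining (union): only the 9×13.5 cube is present, so the union is just that shape — boundary = 45.00 mm; (rotated 20° about Z; rotation is an isometry so areas/perimeters/island counts are preserved). So its perimeter = 45.00 mm. Layer 16 is larger (120.00 vs 45.00 mm).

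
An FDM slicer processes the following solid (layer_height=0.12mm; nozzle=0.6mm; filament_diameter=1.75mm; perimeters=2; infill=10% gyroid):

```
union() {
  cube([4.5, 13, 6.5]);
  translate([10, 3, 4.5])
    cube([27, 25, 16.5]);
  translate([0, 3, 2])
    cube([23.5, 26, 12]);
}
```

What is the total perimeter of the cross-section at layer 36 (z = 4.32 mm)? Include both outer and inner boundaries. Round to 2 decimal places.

At z = 4.32 mm: the 4.5×13 cube contributes its full rectangle (perimeter 35.00 mm); the cube at (10, 3) is not intersected at this z (z outside [4.5, 21]); the cube at (0, 3) (footprint 23.5×26) is included at this height (perimeter 99.00 mm); Taking the union: the regions partially overlap (shared area 45.00 mm²), so the edge portions inside another operand are dropped and the merged outline is re-measured after clipping — boundary = 105.00 mm. Overall, the cross-section is a single solid region. Total boundary length (outer) = 105.00 mm.

105.00 mm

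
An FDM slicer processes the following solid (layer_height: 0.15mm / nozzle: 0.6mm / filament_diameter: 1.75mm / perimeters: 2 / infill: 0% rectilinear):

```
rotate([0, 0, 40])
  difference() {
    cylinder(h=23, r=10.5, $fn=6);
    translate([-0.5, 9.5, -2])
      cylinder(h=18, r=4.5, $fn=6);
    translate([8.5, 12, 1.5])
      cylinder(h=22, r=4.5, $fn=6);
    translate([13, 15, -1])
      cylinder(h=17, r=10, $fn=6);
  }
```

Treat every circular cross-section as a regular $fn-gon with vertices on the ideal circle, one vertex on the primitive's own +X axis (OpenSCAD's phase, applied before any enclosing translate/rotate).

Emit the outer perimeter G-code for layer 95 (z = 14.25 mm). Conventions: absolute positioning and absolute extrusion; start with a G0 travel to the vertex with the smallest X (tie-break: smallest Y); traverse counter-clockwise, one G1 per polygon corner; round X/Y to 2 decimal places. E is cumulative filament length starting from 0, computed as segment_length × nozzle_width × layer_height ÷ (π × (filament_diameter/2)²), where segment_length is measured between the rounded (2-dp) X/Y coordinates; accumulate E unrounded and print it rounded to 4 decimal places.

At z = 14.25 mm: the r=10.5 cylinder contributes a regular 6-gon of circumradius 10.5; the r=4.5 cylinder at (-0.5, 9.5) contributes a regular 6-gon of circumradius 4.5; the cylinder at (8.5, 12): section is a regular 6-gon, circumradius r=4.5; the r=10 cylinder at (13, 15) contributes a regular 6-gon of circumradius 10; After the difference (first − rest): starting from the r=10.5 cylinder, the r=4.5 cylinder at (-0.5, 9.5) partially overlaps it — only the 22.74 mm² overlap (of its 52.61 mm²) is removed, clipping the outline; the r=4.5 cylinder at (8.5, 12) misses the remaining region (no effect); the r=10 cylinder at (13, 15) misses the remaining region (no effect) — 1 connected region; (whole slice rotated 40° about Z — lengths, areas and connectivity unchanged). The outline is a single polygon with 10 vertices. Extrusion per mm of travel: 0.6 × 0.15 / (π × 0.875²) = 0.037418. Accumulating E over each segment gives final E = 2.5082.

G0 X-9.87 Y3.59 Z14.25
G1 X-8.04 Y-6.75 E0.3929
G1 X1.82 Y-10.34 E0.7855
G1 X9.87 Y-3.59 E1.1786
G1 X8.04 Y6.75 E1.5715
G1 X-1.82 Y10.34 E1.9642
G1 X-2.96 Y9.39 E2.0197
G1 X-2.26 Y5.42 E2.1705
G1 X-5.71 Y2.52 E2.3392
G1 X-9.50 Y3.90 E2.4901
G1 X-9.87 Y3.59 E2.5082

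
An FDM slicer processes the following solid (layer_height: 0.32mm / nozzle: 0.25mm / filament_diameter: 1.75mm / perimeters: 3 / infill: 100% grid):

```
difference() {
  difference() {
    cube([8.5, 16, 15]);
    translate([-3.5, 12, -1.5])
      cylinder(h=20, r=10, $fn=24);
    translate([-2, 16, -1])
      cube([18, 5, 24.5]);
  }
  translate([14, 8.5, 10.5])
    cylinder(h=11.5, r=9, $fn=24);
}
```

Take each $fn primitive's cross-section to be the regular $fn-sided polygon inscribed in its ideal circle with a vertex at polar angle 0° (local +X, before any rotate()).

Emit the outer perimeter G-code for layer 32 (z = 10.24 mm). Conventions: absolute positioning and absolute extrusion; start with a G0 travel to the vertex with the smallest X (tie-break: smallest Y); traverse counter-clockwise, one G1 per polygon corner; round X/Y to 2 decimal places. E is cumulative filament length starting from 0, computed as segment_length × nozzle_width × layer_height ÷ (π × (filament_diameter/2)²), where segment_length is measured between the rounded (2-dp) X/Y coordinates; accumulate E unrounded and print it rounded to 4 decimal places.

At z = 10.24 mm: the cube is present — its section is the full 8.5×16 rectangle; the r=10 cylinder at (-3.5, 12) gives a regular 24-gon of circumradius 10 (constant along its height); the cube at (-2, 16) is present — its section is the full 18×5 rectangle; Subtracting the remaining from the first: starting from the 8.5×16 cube, the r=10 cylinder at (-3.5, 12) partially overlaps it — only the 68.23 mm² overlap (of its 310.58 mm²) is removed, clipping the outline; the 18×5 cube at (-2, 16) misses the remaining region (no effect) — 1 connected region; the cylinder at (14, 8.5) is absent (z outside [10.5, 22]); After the difference (first − rest): none of the subtracted shapes is present at this height, so that combined region is unchanged — 1 connected region. The outline is a single polygon with 11 vertices. Extrusion per mm of travel: 0.25 × 0.32 / (π × 0.875²) = 0.033260. Accumulating E over each segment gives final E = 1.5418.

G0 X0.00 Y0.00 Z10.24
G1 X8.50 Y0.00 E0.2827
G1 X8.50 Y16.00 E0.8149
G1 X5.57 Y16.00 E0.9123
G1 X6.16 Y14.59 E0.9632
G1 X6.50 Y12.00 E1.0500
G1 X6.16 Y9.41 E1.1369
G1 X5.16 Y7.00 E1.2237
G1 X3.57 Y4.93 E1.3105
G1 X1.50 Y3.34 E1.3973
G1 X0.00 Y2.72 E1.4513
G1 X0.00 Y0.00 E1.5418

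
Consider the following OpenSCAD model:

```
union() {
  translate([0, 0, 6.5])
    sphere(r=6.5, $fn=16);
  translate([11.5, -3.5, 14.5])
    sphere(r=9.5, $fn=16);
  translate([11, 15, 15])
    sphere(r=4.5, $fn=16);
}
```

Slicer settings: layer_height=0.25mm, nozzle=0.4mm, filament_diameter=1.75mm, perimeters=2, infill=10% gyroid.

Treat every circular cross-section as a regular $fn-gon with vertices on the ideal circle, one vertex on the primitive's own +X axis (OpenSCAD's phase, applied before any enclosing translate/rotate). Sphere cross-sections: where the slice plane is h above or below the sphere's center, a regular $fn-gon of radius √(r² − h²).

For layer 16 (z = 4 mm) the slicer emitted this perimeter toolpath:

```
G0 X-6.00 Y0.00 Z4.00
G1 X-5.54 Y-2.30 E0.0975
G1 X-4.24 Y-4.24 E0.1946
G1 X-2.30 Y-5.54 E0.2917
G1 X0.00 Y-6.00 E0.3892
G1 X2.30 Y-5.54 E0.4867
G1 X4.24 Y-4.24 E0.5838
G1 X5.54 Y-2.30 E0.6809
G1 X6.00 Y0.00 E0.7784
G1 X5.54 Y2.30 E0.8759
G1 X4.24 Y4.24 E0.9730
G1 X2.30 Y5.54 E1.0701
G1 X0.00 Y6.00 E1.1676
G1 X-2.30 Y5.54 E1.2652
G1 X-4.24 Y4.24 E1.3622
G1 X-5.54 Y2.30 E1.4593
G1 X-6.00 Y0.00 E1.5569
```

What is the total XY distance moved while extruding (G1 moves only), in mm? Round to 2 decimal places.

37.45 mm

Sum the Euclidean lengths of each G1 segment: total = 37.45 mm.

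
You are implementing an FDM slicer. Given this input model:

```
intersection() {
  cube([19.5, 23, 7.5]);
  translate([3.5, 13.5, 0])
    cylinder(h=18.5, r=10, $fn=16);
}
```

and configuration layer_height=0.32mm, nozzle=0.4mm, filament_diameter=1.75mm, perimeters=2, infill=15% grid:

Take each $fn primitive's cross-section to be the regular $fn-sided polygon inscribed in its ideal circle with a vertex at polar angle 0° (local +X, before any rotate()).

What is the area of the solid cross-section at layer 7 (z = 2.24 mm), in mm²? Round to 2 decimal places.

219.38 mm²

At z = 2.24 mm: the cube is present — its section is the full 19.5×23 rectangle (area 448.50 mm²); the cylinder at (3.5, 13.5): section is a regular 16-gon, circumradius r=10 (area = (16/2)·10.000²·sin(360°/16) = 306.15 mm²); After intersecting: the r=10 cylinder at (3.5, 13.5) partially overlaps the 19.5×23 cube; clipping to the common part keeps 219.38 mm² — area = 219.38 mm². Overall, the cross-section is a single solid region. Net area = 219.38 mm².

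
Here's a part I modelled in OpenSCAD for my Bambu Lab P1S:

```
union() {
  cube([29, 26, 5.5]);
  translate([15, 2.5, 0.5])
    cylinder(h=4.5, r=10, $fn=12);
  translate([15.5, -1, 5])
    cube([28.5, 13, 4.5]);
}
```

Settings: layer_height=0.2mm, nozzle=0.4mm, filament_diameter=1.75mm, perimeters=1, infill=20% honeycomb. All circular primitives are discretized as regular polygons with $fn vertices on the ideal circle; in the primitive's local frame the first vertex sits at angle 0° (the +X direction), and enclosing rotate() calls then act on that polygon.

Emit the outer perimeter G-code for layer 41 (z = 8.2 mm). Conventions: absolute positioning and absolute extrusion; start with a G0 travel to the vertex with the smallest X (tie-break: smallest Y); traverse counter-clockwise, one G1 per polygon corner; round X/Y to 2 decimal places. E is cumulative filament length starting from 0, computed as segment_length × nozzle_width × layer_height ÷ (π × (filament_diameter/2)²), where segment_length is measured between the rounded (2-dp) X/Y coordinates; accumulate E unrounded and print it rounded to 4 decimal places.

At z = 8.2 mm: the cube is absent (z outside [0, 5.5]); the cylinder at (15, 2.5) is not intersected at this z (z outside [0.5, 5]); the 28.5×13 cube at (15.5, -1) contributes its full rectangle; Combining (union): only the 28.5×13 cube at (15.5, -1) is present, so the union is just that shape — 1 connected region. The outline is a single polygon with 4 vertices. Extrusion per mm of travel: 0.4 × 0.2 / (π × 0.875²) = 0.033260. Accumulating E over each segment gives final E = 2.7606.

G0 X15.50 Y-1.00 Z8.20
G1 X44.00 Y-1.00 E0.9479
G1 X44.00 Y12.00 E1.3803
G1 X15.50 Y12.00 E2.3282
G1 X15.50 Y-1.00 E2.7606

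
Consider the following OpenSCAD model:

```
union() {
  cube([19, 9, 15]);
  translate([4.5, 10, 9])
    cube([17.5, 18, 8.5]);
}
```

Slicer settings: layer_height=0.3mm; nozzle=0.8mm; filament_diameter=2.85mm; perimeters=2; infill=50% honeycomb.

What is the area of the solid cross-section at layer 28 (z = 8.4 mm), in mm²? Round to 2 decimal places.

At z = 8.4 mm: the 19×9 cube contributes its full rectangle (area 171.00 mm²); the cube at (4.5, 10) is absent (z outside [9, 17.5]); Merging all regions: only the 19×9 cube is present, so the union is just that shape — area = 171.00 mm². Overall, the cross-section is a single solid region. Net area = 171.00 mm².

171.00 mm²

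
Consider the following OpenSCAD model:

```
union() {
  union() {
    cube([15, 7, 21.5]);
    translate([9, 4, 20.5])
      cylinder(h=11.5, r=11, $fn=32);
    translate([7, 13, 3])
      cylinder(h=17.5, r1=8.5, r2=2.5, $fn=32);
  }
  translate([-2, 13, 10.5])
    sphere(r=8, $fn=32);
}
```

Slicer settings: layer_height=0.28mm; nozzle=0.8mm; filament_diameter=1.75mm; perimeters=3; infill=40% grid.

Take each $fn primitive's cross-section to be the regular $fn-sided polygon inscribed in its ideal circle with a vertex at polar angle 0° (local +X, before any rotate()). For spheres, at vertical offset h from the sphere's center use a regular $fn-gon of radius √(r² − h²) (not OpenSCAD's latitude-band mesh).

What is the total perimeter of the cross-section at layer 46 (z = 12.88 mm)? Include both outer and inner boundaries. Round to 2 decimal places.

At z = 12.88 mm: the cube is present — its section is the full 15×7 rectangle (perimeter 44.00 mm); the cylinder at (9, 4) is absent (z outside [20.5, 32]); the cone at (7, 13) contributes a regular 32-gon of circumradius 5.113 (interpolated between r1=8.5 and r2=2.5 at t=0.565) (perimeter = 2·32·5.113·sin(180°/32) = 32.07 mm); Taking the union: the 2 present regions are separate (no shared area or edge), so areas and boundary lengths simply add and each stays a separate island — boundary = 76.07 mm; the r=8 sphere at (-2, 13) contributes a regular 32-gon of circumradius √(8²−2.38²) = 7.638 (perimeter = 2·32·7.638·sin(180°/32) = 47.91 mm); Taking the union: the regions partially overlap (shared area 24.36 mm²), so the edge portions inside another operand are dropped and the merged outline is re-measured after clipping — boundary = 97.47 mm. Overall, the cross-section is a single solid region. Total boundary length (outer) = 97.47 mm.

97.47 mm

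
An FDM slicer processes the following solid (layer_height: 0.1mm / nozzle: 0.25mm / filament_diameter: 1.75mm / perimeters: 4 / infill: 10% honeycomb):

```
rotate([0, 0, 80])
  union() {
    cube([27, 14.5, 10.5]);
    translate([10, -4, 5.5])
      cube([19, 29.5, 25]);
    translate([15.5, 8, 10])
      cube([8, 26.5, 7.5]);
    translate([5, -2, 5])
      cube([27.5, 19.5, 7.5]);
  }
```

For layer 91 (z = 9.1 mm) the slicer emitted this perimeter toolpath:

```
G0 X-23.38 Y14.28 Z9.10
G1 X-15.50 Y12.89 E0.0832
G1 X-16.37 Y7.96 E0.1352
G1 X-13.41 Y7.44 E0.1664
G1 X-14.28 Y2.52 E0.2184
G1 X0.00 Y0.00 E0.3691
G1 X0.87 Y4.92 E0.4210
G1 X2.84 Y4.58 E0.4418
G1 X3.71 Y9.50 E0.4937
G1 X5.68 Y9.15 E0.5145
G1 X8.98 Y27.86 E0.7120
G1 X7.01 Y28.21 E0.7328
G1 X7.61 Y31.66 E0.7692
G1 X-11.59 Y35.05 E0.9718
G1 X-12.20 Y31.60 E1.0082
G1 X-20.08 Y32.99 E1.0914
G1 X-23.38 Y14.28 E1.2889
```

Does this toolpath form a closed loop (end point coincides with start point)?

Start point (G0): (-23.38, 14.28). End point (last G1): the path returns to the start — closed.

yes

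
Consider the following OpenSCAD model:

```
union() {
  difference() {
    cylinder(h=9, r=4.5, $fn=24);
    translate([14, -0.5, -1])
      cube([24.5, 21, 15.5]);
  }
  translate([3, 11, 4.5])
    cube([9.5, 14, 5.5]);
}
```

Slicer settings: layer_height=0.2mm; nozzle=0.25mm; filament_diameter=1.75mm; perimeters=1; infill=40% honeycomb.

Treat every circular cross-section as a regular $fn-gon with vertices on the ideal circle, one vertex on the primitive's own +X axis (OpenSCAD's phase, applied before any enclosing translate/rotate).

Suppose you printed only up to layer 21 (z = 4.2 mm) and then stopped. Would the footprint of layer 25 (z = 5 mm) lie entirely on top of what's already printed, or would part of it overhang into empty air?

part overhangs

Compare the two slices. At z = 4.2: the r=4.5 cylinder contributes a regular 24-gon of circumradius 4.5 (area = (24/2)·4.500²·sin(360°/24) = 62.89 mm²); the cube at (14, -0.5) is present — its section is the full 24.5×21 rectangle (area 514.50 mm²); Taking the first minus the rest: starting from the r=4.5 cylinder (62.89 mm²), the 24.5×21 cube at (14, -0.5) misses the remaining region (no effect) — area = 62.89 mm²; the cube at (3, 11) is not intersected at this z (z outside [4.5, 10]); Combining (union): only the result so far is present, so the union is just that shape — area = 62.89 mm². At z = 5: the r=4.5 cylinder gives a regular 24-gon of circumradius 4.5 (constant along its height) (area = (24/2)·4.500²·sin(360°/24) = 62.89 mm²); the 24.5×21 cube at (14, -0.5) contributes its full rectangle (area 514.50 mm²); Subtracting the remaining from the first: starting from the r=4.5 cylinder (62.89 mm²), the 24.5×21 cube at (14, -0.5) misses the remaining region (no effect) — area = 62.89 mm²; the cube at (3, 11) (footprint 9.5×14) is included at this height (area 133.00 mm²); Taking the union: the 2 present regions are separate (no shared area or edge), so areas and boundary lengths simply add and each stays a separate island — area = 195.89 mm². Checking containment: at z = 5 the cross-section extends beyond the z = 4.2 cross-section by about 133.00 mm².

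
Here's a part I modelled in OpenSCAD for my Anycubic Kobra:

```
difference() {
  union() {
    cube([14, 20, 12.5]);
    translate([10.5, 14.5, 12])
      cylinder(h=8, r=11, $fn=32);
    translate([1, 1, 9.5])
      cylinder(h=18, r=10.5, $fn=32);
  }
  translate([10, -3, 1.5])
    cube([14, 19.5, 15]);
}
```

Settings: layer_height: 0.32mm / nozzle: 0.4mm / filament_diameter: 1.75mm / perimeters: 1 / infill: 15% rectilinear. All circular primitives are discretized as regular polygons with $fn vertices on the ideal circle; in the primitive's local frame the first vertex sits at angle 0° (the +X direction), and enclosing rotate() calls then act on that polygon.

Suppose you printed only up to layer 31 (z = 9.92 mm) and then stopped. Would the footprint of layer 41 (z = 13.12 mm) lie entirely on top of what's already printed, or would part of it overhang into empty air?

part overhangs

Compare the two slices. At z = 9.92: the cube (footprint 14×20) is included at this height (area 280.00 mm²); the cylinder at (10.5, 14.5) is not intersected at this z (z outside [12, 20]); the r=10.5 cylinder at (1, 1) contributes a regular 32-gon of circumradius 10.5 (area = (32/2)·10.500²·sin(360°/32) = 344.14 mm²); Combining (union): the regions partially overlap — summed areas 624.14 mm² minus the doubly-counted overlap 107.94 mm² gives 516.20 mm² — area = 516.20 mm²; the 14×19.5 cube at (10, -3) contributes its full rectangle (area 273.00 mm²); After the difference (first − rest): starting from the result so far (516.20 mm²), the 14×19.5 cube at (10, -3) partially overlaps it — only the 69.37 mm² overlap (of its 273.00 mm²) is removed, clipping the outline — area = 446.83 mm². At z = 13.12: the cube is absent (z outside [0, 12.5]); the cylinder at (10.5, 14.5): section is a regular 32-gon, circumradius r=11 (area = (32/2)·11.000²·sin(360°/32) = 377.69 mm²); the r=10.5 cylinder at (1, 1) gives a regular 32-gon of circumradius 10.5 (constant along its height) (area = (32/2)·10.500²·sin(360°/32) = 344.14 mm²); Combining (union): the regions partially overlap — summed areas 721.83 mm² minus the doubly-counted overlap 45.98 mm² gives 675.85 mm² — area = 675.85 mm²; the cube at (10, -3) is present — its section is the full 14×19.5 rectangle (area 273.00 mm²); After the difference (first − rest): starting from that combined region (675.85 mm²), the 14×19.5 cube at (10, -3) partially overlaps it — only the 130.99 mm² overlap (of its 273.00 mm²) is removed, clipping the outline — area = 544.86 mm². Checking containment: at z = 13.12 the cross-section extends beyond the z = 9.92 cross-section by about 99.10 mm².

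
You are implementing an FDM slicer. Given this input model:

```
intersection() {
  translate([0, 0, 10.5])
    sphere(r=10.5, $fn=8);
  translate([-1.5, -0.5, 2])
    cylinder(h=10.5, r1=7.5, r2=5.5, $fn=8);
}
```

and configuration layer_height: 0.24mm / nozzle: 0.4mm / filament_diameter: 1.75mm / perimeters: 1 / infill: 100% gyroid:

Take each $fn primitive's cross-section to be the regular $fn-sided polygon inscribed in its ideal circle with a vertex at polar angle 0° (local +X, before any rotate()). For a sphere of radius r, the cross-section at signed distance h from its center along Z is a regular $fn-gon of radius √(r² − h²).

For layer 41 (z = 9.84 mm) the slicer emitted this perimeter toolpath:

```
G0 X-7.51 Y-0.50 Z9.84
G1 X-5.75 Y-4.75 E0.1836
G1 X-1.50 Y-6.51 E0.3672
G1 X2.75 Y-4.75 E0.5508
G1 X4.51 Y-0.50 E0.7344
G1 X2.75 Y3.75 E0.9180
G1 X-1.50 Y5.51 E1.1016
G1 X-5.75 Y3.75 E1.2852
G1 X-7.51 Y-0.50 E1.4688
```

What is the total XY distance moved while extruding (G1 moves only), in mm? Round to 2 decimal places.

36.80 mm

Sum the Euclidean lengths of each G1 segment: total = 36.80 mm.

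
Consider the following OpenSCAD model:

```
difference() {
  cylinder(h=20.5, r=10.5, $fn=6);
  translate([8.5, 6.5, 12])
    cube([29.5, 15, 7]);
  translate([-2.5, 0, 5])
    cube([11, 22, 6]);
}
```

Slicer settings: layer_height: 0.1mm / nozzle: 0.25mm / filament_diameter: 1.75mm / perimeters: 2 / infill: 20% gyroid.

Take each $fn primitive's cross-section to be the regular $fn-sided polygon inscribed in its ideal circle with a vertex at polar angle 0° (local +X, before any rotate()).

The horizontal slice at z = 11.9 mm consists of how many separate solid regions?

1

At z = 11.9 mm: the r=10.5 cylinder contributes a regular 6-gon of circumradius 10.5; the cube at (8.5, 6.5) is not intersected at this z (z outside [12, 19]); the cube at (-2.5, 0) is absent (z outside [5, 11]); Taking the first minus the rest: none of the subtracted shapes is present at this height, so the r=10.5 cylinder is unchanged — 1 connected region. The result has 1 disconnected region.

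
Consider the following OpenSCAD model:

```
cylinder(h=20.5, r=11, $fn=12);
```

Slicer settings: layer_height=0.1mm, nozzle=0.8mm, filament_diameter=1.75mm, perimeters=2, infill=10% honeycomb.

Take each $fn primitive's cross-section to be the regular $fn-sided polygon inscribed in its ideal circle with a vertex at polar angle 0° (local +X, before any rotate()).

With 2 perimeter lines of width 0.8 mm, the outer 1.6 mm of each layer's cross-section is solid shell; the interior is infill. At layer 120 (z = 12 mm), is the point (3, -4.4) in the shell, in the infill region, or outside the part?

infill

At z = 12 mm: the r=11 cylinder contributes a regular 12-gon of circumradius 11. Overall, the cross-section is a single solid region. The nearest boundary edge runs (5.50, -9.53)→(9.53, -5.50); distance from the point to it = 5.39 mm. The point is inside the cross-section and 5.39 mm from the nearest boundary — more than the 1.6 mm shell width (2 × 0.8), so it's in the infill interior.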